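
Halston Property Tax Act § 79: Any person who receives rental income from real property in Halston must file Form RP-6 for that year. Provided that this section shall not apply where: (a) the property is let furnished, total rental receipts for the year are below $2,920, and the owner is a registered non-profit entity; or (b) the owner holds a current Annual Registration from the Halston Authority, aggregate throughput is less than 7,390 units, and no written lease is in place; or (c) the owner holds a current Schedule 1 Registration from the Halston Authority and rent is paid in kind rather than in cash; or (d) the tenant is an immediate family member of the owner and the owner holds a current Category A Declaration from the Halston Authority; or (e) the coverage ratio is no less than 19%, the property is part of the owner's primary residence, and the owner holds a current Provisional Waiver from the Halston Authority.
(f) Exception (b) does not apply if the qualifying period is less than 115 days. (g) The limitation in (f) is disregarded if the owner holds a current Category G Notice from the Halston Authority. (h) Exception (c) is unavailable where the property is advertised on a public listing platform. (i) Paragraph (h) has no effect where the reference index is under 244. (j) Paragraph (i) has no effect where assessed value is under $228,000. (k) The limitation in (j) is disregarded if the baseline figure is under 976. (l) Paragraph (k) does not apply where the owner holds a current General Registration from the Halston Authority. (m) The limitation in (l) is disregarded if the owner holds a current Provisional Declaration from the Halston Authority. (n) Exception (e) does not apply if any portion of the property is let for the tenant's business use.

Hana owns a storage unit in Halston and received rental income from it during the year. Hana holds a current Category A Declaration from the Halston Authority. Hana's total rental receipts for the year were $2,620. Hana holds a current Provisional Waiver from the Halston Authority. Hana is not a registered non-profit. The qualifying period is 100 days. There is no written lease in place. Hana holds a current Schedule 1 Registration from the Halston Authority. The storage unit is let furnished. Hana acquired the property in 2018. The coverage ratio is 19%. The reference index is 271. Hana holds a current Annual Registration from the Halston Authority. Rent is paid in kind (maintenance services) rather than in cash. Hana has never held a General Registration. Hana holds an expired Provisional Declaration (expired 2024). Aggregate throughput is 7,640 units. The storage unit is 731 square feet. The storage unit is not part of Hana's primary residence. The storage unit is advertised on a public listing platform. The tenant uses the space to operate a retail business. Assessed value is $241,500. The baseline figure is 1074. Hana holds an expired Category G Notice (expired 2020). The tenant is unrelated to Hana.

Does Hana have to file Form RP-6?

Exception (a) fails — Hana is not a registered non-profit.
Exception (b) fails — aggregate throughput is 7,640 units, not less than 7,390 units.
Exception (c): a current Schedule 1 Registration is held; rent is paid in kind — every condition holds. But applying paragraphs (h)–(m): (h) is triggered — the property is publicly advertised. (i), which would lift (h), is not triggered — the reference index is 271, not under 244. Exception (c) does not apply.
Exception (d) fails — the tenant is unrelated to the owner.
Exception (e) requires that the property is part of the owner's primary residence; but the storage unit is not part of the primary residence, so (e) is unavailable.
No exception is made out. Hana falls within the general rule.

Yes — Hana must file Form RP-6.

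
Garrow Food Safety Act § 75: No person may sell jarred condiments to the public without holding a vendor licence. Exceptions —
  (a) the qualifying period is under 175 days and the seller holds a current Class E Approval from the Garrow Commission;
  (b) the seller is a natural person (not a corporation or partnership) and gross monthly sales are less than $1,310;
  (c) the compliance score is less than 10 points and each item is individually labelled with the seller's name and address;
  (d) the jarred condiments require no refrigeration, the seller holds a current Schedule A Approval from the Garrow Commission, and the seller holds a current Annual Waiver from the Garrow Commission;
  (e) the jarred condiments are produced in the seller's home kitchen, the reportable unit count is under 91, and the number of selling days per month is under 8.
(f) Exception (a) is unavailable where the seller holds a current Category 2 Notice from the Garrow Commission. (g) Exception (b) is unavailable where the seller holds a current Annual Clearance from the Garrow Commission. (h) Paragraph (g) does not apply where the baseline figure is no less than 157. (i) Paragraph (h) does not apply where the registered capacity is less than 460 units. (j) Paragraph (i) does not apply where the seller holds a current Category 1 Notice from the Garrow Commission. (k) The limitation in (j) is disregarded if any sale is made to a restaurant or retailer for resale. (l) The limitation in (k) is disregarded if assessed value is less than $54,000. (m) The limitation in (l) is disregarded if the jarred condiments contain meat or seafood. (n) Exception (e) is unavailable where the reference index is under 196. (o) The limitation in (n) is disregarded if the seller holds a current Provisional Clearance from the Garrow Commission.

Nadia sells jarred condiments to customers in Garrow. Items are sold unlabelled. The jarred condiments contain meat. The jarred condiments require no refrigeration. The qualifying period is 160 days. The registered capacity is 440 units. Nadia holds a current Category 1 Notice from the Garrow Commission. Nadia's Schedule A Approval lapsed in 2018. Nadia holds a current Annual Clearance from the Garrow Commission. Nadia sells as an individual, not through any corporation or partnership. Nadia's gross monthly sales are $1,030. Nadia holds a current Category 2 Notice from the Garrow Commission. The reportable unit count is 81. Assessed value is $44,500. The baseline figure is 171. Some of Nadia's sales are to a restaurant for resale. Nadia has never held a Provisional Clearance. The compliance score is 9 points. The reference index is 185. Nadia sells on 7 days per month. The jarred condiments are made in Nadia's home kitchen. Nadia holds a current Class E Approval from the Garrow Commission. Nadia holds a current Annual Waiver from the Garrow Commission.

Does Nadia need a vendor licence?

Yes — Nadia must hold a vendor licence.

Exception (a) is satisfied on its face — the qualifying period is 160 days, under the 175 days limit; a current Class E Approval is held. Turning to paragraph (f): (f) applies — a current Category 2 Notice is held. So (a) is unavailable.
Exception (b)'s conditions are all satisfied: the seller is a natural person; gross monthly sales are $1,030, less than the $1,310 limit. Turning to paragraphs (g)–(m): (g) operates — a current Annual Clearance is held. (h) would limit (g) — the baseline figure is 171, meeting the 157 threshold — but (i) sets (h) aside: (i) operates — the registered capacity is 440 units, less than the 460 units limit. (j) would limit (i) — a current Category 1 Notice is held — but (k) sets (j) aside: (k) operates — some sales are to a restaurant for resale. (l) would limit (k) — assessed value is $44,500, less than the $54,000 limit — but (m) sets (l) aside: (m) operates against (l): the jarred condiments contain meat. Exception (b) does not apply.
Exception (c) does not apply: items are sold unlabelled.
Exception (d) does not apply: no current Schedule A Approval is held.
Exception (e): the jarred condiments are home-kitchen produced; the reportable unit count is 81, under the 91 limit; the number of selling days per month is 7, under the 8 limit — every condition holds. But applying paragraphs (n)–(o): (n) is triggered — the reference index is 185, under the 196 limit. (o), which would lift (n), does not operate here — there is no Provisional Clearance in force. Exception (e) does not apply.
No exception applies. The general rule governs.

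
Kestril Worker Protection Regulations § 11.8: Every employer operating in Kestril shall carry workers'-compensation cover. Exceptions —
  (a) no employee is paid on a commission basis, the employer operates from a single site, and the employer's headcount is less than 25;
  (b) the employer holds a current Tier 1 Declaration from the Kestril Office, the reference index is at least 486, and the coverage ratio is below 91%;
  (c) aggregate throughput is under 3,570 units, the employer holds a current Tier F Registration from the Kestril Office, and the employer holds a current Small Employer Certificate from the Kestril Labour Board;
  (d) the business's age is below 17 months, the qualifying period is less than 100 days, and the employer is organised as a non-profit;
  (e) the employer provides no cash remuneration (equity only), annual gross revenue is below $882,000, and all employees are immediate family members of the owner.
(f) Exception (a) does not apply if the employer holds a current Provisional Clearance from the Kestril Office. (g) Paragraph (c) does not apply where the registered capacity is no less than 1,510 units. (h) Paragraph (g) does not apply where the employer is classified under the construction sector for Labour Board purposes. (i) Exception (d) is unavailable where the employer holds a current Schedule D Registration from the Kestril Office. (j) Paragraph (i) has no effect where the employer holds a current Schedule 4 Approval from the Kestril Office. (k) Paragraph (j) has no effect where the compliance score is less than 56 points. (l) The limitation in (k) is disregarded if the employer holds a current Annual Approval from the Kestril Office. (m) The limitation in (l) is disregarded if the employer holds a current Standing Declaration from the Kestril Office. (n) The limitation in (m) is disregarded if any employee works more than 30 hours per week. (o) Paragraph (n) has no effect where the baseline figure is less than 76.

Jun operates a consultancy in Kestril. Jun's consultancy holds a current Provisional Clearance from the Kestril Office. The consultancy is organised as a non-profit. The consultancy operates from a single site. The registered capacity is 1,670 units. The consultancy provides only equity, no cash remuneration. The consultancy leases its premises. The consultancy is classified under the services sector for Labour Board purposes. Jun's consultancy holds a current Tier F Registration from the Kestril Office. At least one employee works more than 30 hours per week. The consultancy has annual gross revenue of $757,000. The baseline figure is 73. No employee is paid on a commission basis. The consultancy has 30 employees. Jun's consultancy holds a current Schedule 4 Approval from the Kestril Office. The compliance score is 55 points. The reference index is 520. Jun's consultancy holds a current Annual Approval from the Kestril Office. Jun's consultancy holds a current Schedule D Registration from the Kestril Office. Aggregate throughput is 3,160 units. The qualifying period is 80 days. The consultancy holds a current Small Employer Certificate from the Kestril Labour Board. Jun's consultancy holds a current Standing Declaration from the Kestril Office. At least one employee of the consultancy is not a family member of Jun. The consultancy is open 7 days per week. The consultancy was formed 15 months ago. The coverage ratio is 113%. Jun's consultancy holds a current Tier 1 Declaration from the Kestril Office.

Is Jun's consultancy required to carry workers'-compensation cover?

Yes — Jun's consultancy must carry workers'-compensation cover.

Exception (a) does not apply: the employer's headcount is 30, not less than 25.
Exception (b) does not apply: the coverage ratio is 113%, not below 91%.
Exception (c)'s conditions are all satisfied: aggregate throughput is 3,160 units, under the 3,570 units limit; a current Tier F Registration is held; a current Small Employer Certificate is held. But applying paragraphs (g)–(h): (g) operates against (c): the registered capacity is 1,670 units, meeting the 1,510 units threshold. (h) does not operate here (the consultancy is classified under the services sector), so (g) stands. Exception (c) does not apply.
Exception (d): the business's age is 15 months, below the 17 months limit; the qualifying period is 80 days, less than the 100 days limit; the employer is a non-profit — every condition holds. However, paragraphs (i)–(o) must be considered: (i) operates against (d): a current Schedule D Registration is held. (j) applies (a current Schedule 4 Approval is held), but is set aside by (k): (k) operates — the compliance score is 55 points, less than the 56 points limit. (l) is triggered (a current Annual Approval is held), but is displaced by (m): (m) applies — a current Standing Declaration is held. (n) is engaged (at least one employee exceeds 30 hours/week), but is set aside by (o): (o) operates against (n): the baseline figure is 73, less than the 76 limit. (d) is therefore removed.
Exception (e) requires that all employees are immediate family members of the owner; but at least one employee is not a family member, so (e) is unavailable.
Every exception is unavailable, so the rule governs.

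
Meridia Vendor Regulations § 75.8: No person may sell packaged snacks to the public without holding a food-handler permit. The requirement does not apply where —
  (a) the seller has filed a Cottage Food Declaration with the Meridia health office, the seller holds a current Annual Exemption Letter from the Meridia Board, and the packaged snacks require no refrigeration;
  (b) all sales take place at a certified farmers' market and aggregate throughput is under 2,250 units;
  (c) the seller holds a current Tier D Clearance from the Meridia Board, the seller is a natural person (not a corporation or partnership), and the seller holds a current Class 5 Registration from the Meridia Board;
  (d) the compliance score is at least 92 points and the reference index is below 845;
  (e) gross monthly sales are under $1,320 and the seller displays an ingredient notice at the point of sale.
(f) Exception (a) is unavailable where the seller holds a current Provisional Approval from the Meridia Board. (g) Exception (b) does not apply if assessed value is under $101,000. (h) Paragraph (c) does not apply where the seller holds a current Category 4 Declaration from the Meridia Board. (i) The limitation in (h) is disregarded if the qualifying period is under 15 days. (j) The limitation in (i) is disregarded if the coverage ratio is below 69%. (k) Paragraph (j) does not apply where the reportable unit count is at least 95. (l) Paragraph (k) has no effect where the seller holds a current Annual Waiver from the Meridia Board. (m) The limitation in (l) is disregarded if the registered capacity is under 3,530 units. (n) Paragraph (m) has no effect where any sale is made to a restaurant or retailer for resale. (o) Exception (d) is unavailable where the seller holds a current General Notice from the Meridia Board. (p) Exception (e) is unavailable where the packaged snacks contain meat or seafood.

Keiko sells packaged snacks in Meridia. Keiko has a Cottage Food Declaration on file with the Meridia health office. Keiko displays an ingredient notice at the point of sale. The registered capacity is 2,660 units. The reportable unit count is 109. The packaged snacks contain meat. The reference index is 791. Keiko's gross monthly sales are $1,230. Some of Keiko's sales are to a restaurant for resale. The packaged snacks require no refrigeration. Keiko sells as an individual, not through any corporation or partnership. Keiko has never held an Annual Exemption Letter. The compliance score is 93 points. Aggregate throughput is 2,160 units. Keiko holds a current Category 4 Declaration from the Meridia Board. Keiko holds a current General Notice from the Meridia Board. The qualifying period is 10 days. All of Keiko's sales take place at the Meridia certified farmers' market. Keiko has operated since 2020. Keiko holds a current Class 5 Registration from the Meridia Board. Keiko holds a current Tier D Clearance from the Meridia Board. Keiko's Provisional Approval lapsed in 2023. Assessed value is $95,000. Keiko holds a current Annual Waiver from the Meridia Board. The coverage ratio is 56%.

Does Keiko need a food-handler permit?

Yes — Keiko must hold a food-handler permit.

Exception (a) fails — the Annual Exemption Letter is not current.
Exception (b): all sales are at a certified farmers' market; aggregate throughput is 2,160 units, under the 2,250 units limit — every condition holds. But: (g) operates against (b): assessed value is $95,000, under the $101,000 limit. (b) is therefore removed.
All of (c)'s requirements are met (a current Tier D Clearance is held; the seller is a natural person; a current Class 5 Registration is held). But: (h) operates against (c): a current Category 4 Declaration is held. (i) applies (the qualifying period is 10 days, under the 15 days limit), but is displaced by (j): (j) applies — the coverage ratio is 56%, below the 69% limit. (k) would limit (j) — the reportable unit count is 109, meeting the 95 threshold — but (l) sets (k) aside: (l) operates against (k): a current Annual Waiver is held. (m) would limit (l) — the registered capacity is 2,660 units, under the 3,530 units limit — but (n) sets (m) aside: (n) operates against (m): some sales are to a restaurant for resale. So (c) is unavailable.
All of (d)'s requirements are met (the compliance score is 93 points, meeting the 92 points threshold; the reference index is 791, below the 845 limit). Turning to paragraph (o): (o) operates against (d): a current General Notice is held. So (d) is unavailable.
Exception (e)'s conditions are all satisfied: gross monthly sales are $1,230, under the $1,320 limit; an ingredient notice is displayed. But: (p) operates against (e): the packaged snacks contain meat. (e) is therefore removed.
No exception applies. The general rule governs.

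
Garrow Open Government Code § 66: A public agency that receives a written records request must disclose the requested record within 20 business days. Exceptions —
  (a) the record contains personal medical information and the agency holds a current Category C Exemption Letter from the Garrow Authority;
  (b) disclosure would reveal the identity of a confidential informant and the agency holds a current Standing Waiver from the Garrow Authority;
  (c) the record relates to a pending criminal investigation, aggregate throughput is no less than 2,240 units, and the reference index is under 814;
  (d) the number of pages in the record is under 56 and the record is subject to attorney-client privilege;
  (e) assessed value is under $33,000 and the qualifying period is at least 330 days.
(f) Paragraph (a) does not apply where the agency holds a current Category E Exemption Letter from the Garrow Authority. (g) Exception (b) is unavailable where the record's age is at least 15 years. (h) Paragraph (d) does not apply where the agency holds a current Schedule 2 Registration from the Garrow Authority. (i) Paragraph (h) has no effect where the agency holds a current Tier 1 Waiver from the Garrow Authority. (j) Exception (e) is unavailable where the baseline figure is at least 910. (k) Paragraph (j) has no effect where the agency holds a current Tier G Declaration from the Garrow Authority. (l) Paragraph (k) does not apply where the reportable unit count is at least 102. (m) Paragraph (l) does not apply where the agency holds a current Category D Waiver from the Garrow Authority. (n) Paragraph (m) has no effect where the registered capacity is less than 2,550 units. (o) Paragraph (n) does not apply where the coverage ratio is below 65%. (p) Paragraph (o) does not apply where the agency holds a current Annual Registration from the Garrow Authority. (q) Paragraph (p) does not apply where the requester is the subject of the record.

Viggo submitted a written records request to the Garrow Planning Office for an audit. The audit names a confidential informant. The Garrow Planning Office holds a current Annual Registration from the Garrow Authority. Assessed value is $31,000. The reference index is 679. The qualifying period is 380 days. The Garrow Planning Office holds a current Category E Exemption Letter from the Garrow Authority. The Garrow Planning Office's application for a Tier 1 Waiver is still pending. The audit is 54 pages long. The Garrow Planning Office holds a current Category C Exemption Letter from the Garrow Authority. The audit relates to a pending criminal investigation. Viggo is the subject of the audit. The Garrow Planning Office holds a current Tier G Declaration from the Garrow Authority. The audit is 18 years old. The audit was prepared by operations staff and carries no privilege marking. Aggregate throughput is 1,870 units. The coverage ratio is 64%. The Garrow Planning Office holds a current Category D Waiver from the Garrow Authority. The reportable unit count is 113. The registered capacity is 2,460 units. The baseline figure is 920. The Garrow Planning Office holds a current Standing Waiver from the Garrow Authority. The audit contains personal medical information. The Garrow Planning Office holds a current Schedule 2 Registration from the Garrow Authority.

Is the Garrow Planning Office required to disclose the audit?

Exception (a) is satisfied on its face — the audit contains personal medical information; a current Category C Exemption Letter is held. Turning to paragraph (f): (f) applies — a current Category E Exemption Letter is held. (a) is therefore removed.
Exception (b)'s conditions are all satisfied: the audit names a confidential informant; a current Standing Waiver is held. Turning to paragraph (g): (g) operates against (b): the record's age is 18 years, meeting the 15 years threshold. So (b) is unavailable.
Exception (c) requires that aggregate throughput is no less than 2,240 units; but aggregate throughput is 1,870 units, short of 2,240 units, so (c) is unavailable.
Exception (d) fails — the audit carries no privilege marking.
Exception (e)'s conditions are all satisfied: assessed value is $31,000, under the $33,000 limit; the qualifying period is 380 days, meeting the 330 days threshold. Considering the limiting provisions: (j) would limit (e) — the baseline figure is 920, meeting the 910 threshold — but (k) sets (j) aside: (k) is triggered — a current Tier G Declaration is held. (l) is triggered (the reportable unit count is 113, meeting the 102 threshold), but is displaced by (m): (m) operates — a current Category D Waiver is held. (n) applies (the registered capacity is 2,460 units, less than the 2,550 units limit), but is displaced by (o): (o) operates against (n): the coverage ratio is 64%, below the 65% limit. (p) would limit (o) — a current Annual Registration is held — but (q) sets (p) aside: (q) is triggered — Viggo is the subject of the audit. (e) remains available.

No — exception (e) applies; the Garrow Planning Office is not required to disclose the audit.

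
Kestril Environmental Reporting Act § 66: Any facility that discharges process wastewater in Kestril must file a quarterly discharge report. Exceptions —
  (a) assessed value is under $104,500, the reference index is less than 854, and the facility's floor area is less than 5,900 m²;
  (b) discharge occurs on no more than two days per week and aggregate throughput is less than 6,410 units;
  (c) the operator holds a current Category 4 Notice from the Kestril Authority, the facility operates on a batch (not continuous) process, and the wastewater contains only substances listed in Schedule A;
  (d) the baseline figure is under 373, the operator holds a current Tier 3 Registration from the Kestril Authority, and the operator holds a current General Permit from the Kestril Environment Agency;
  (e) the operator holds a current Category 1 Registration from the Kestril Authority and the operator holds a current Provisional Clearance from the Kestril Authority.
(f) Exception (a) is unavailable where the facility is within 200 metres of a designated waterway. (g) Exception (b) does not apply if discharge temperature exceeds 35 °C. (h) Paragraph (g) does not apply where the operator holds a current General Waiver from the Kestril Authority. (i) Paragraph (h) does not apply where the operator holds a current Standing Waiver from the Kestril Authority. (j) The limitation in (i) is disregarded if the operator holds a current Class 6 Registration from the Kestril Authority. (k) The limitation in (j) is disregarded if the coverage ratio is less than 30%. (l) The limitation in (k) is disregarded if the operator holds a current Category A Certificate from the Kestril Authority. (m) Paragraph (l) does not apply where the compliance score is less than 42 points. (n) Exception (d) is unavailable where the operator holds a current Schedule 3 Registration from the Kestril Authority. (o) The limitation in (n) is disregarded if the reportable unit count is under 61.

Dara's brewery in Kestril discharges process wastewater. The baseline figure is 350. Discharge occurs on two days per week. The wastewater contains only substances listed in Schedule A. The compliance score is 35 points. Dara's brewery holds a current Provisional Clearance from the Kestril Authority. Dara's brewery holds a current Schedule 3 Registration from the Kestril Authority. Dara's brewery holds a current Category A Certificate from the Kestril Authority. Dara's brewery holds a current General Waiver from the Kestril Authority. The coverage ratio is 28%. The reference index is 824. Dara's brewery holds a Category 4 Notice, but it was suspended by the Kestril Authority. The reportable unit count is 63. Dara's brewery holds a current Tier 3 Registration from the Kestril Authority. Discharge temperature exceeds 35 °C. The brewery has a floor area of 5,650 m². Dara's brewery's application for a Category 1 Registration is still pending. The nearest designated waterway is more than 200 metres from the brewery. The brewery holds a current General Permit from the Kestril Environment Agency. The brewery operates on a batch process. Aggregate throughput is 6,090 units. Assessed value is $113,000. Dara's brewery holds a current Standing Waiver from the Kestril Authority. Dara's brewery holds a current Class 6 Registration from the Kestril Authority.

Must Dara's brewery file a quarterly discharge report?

Exception (a) fails — assessed value is $113,000, not under $104,500.
Exception (b) is satisfied on its face — discharge occurs on no more than two days per week; aggregate throughput is 6,090 units, less than the 6,410 units limit. But: (g) operates against (b): discharge temperature exceeds 35 °C. (h) would limit (g) — a current General Waiver is held — but (i) sets (h) aside: (i) applies — a current Standing Waiver is held. (j) would limit (i) — a current Class 6 Registration is held — but (k) sets (j) aside: (k) operates against (j): the coverage ratio is 28%, less than the 30% limit. (l) applies (a current Category A Certificate is held), but is itself disapplied by (m): (m) operates against (l): the compliance score is 35 points, less than the 42 points limit. (b) is therefore removed.
Exception (c) requires that the operator holds a current Category 4 Notice from the Kestril Authority; but the Category 4 Notice is not current, so (c) is unavailable.
All of (d)'s requirements are met (the baseline figure is 350, under the 373 limit; a current Tier 3 Registration is held; a current General Permit is held). Turning to paragraphs (n)–(o): (n) operates against (d): a current Schedule 3 Registration is held. (o) is not engaged (the reportable unit count is 63, not under 61), so (n) stands. So (d) is unavailable.
Exception (e) requires that the operator holds a current Category 1 Registration from the Kestril Authority; but the Category 1 Registration is not current, so (e) is unavailable.
None of the exceptions is available; § 66 applies in full.

Yes — Dara's brewery must file a quarterly discharge report.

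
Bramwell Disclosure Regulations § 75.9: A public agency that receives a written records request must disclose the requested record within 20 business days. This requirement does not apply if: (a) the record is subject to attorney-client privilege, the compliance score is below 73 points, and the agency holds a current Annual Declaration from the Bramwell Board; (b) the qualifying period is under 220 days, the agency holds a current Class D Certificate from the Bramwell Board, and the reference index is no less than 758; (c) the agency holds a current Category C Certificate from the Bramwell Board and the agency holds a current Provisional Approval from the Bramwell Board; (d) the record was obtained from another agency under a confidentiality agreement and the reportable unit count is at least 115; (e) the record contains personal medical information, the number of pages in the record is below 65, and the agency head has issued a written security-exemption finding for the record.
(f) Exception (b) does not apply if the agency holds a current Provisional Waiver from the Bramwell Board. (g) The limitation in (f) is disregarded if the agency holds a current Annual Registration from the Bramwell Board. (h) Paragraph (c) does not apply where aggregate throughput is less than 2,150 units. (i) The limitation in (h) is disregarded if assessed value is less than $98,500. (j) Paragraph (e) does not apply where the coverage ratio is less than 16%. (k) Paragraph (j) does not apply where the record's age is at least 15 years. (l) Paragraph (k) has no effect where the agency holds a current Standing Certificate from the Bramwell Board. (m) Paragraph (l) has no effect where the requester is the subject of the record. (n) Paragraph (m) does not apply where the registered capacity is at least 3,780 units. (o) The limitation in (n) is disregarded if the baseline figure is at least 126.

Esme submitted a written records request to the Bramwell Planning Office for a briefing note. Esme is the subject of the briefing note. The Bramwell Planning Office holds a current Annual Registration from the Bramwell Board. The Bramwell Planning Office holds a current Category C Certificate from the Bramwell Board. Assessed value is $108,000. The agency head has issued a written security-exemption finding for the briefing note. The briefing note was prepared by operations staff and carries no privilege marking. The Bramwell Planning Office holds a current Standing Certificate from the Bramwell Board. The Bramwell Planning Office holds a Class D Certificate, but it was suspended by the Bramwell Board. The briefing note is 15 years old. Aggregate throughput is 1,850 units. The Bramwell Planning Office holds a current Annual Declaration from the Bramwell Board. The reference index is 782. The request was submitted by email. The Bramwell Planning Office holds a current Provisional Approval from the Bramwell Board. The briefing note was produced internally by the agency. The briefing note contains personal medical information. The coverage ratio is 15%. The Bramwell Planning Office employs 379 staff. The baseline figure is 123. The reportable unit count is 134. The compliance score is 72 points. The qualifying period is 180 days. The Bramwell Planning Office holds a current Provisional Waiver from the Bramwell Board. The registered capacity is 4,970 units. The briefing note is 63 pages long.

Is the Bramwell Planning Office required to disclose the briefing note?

Yes — the Bramwell Planning Office must disclose the briefing note.

Exception (a) fails — the briefing note carries no privilege marking.
Exception (b) fails — the Class D Certificate is not current.
Exception (c)'s conditions are all satisfied: a current Category C Certificate is held; a current Provisional Approval is held. But applying paragraphs (h)–(i): (h) operates against (c): aggregate throughput is 1,850 units, less than the 2,150 units limit. (i), which would lift (h), is inapplicable — assessed value is $108,000, not less than $98,500. (c) is therefore removed.
Exception (d) requires that the record was obtained from another agency under a confidentiality agreement; but the briefing note was produced internally, so (d) is unavailable.
All of (e)'s requirements are met (the briefing note contains personal medical information; the number of pages in the record is 63, below the 65 limit; a written security-exemption finding has been issued). But: (j) operates against (e): the coverage ratio is 15%, less than the 16% limit. (k) applies (the record's age is 15 years, meeting the 15 years threshold), but is displaced by (l): (l) operates against (k): a current Standing Certificate is held. (m) applies (Esme is the subject of the briefing note), but is overridden by (n): (n) operates against (m): the registered capacity is 4,970 units, meeting the 3,780 units threshold. (o) is inapplicable (the baseline figure is 123, short of 126), so (n) stands. (e) is therefore removed.
Every exception is unavailable, so the rule governs.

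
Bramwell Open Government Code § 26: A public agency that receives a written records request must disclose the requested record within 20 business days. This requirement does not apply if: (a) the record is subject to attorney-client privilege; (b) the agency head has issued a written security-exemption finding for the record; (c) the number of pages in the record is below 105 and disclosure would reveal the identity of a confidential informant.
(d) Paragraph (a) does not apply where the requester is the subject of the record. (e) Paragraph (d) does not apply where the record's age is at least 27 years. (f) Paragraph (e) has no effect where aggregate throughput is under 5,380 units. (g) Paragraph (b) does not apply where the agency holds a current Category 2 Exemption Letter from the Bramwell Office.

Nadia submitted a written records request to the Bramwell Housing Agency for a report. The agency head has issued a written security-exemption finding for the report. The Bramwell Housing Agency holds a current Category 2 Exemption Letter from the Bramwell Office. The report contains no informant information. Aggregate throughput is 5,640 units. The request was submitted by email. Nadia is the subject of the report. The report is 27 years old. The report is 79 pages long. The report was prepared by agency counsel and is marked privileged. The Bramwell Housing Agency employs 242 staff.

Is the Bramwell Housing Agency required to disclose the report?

Exception (a): the report is privileged — every condition holds. As to paragraphs (d)–(f): (d) would limit (a) — Nadia is the subject of the report — but (e) sets (d) aside: (e) operates against (d): the record's age is 27 years, meeting the 27 years threshold. (f) is not triggered (aggregate throughput is 5,640 units, not under 5,380 units), so (e) stands. Exception (a) stands.
All of (b)'s requirements are met (a written security-exemption finding has been issued). But applying paragraph (g): (g) operates against (b): a current Category 2 Exemption Letter is held. So (b) is unavailable.
Exception (c) fails — the report contains no informant information.

No — exception (a) applies; the Bramwell Housing Agency is not required to disclose the report.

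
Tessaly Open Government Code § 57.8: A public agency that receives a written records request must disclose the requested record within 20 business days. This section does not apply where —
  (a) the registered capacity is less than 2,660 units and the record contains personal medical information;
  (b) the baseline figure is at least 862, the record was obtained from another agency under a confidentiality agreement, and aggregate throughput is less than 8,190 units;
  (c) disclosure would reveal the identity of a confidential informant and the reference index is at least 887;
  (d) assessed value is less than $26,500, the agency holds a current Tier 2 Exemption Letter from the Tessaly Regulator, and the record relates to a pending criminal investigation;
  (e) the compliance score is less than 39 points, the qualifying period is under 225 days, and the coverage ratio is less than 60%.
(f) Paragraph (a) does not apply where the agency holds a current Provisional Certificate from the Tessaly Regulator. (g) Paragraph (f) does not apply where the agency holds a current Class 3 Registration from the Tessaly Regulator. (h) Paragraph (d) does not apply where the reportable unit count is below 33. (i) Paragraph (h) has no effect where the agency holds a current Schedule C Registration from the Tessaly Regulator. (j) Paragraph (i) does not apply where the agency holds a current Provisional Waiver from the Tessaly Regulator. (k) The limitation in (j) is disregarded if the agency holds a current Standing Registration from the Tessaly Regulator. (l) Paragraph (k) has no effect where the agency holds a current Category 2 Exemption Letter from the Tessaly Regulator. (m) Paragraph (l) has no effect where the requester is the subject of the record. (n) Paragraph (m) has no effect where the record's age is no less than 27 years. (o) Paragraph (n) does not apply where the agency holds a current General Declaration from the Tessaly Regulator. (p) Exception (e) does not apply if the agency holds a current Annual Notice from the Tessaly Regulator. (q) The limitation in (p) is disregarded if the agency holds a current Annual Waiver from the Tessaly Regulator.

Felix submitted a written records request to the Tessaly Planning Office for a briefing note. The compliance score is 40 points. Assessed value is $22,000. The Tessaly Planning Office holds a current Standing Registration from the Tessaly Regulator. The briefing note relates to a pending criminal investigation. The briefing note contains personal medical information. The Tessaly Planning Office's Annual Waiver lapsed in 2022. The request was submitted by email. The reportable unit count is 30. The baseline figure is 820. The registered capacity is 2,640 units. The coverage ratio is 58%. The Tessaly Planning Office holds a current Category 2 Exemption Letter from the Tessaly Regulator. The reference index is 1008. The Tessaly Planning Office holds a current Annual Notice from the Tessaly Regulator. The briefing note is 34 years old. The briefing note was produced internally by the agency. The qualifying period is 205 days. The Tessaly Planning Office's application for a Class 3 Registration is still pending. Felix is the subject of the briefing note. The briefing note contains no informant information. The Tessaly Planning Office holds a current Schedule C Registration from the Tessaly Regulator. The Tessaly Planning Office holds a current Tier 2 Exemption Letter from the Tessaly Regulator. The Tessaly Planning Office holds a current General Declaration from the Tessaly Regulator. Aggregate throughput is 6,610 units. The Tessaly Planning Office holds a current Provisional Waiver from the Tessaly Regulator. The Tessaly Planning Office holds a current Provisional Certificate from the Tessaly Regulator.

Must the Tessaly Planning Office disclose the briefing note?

No — exception (d) applies; the Tessaly Planning Office is not required to disclose the briefing note.

Exception (a) is satisfied on its face — the registered capacity is 2,640 units, less than the 2,660 units limit; the briefing note contains personal medical information. However, paragraphs (f)–(g) must be considered: (f) applies — a current Provisional Certificate is held. (g) is inapplicable (the Class 3 Registration is not current), so (f) stands. So (a) is unavailable.
Exception (b) does not apply: the baseline figure is 820, short of 862.
Exception (c) requires that disclosure would reveal the identity of a confidential informant; but the briefing note contains no informant information, so (c) is unavailable.
Exception (d) is satisfied on its face — assessed value is $22,000, less than the $26,500 limit; a current Tier 2 Exemption Letter is held; the briefing note relates to a pending investigation. Considering the limiting provisions: (h) would limit (d) — the reportable unit count is 30, below the 33 limit — but (i) sets (h) aside: (i) operates against (h): a current Schedule C Registration is held. (j) would limit (i) — a current Provisional Waiver is held — but (k) sets (j) aside: (k) operates against (j): a current Standing Registration is held. (l) would limit (k) — a current Category 2 Exemption Letter is held — but (m) sets (l) aside: (m) is triggered — Felix is the subject of the briefing note. (n) is triggered (the record's age is 34 years, meeting the 27 years threshold), but is itself disapplied by (o): (o) operates against (n): a current General Declaration is held. So (d) applies.
Exception (e) does not apply: the compliance score is 40 points, not less than 39 points.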